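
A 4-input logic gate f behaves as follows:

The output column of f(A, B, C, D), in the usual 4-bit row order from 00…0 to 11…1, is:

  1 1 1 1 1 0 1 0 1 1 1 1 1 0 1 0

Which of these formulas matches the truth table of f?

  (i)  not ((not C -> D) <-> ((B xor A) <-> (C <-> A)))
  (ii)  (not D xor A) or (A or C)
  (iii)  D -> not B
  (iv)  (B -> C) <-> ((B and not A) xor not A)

(i): at (0,0,0,0) it gives 0, but f = 1 — eliminated.
(ii): at (0,0,0,1) it gives 0, but f = 1 — eliminated.
(iv): at (0,1,0,1) it gives 1, but f = 0 — eliminated.
That leaves (iii). Evaluating it on every row reproduces the table of f exactly.

iii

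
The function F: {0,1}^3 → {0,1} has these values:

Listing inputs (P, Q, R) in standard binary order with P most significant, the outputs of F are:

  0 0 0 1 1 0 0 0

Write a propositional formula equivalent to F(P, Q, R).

F(P, Q, R) = ((not P and Q) and R) or ((P and not Q) and not R)

Collect the rows where F=1 — (0,1,1), (1,0,0) — and write one minterm per row: ¬P·Q·R, P·¬Q·¬R. Their union (logical OR) reproduces the table exactly.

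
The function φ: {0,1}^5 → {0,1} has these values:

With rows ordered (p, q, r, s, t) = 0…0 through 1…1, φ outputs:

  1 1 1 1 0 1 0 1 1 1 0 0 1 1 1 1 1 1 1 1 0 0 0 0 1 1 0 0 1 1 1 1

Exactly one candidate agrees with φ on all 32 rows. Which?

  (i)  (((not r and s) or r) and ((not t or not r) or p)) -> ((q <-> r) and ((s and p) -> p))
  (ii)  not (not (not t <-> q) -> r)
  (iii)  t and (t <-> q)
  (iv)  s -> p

(ii): at (0,0,0,0,1) it gives 0, but φ = 1 — eliminated.
(iii): at (0,0,0,0,0) it gives 0, but φ = 1 — eliminated.
(iv): at (0,0,0,1,0) it gives 0, but φ = 1 — eliminated.
That leaves (i). Evaluating it on every row reproduces the table of φ exactly.

i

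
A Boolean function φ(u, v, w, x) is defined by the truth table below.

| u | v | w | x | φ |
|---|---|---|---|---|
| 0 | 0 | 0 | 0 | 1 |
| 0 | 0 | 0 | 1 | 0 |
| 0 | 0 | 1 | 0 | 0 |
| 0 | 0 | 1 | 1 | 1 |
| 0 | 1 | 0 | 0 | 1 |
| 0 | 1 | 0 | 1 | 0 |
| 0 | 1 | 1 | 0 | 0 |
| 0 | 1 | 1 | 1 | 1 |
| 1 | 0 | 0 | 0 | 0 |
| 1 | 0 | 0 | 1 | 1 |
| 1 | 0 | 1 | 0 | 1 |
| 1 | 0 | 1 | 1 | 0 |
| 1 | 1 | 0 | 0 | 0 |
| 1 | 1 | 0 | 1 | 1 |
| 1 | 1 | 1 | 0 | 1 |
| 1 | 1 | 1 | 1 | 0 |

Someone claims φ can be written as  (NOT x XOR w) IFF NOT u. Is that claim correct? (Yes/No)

Check the formula against φ row by row:
  u=0, v=0, w=0, x=0: formula gives 1, φ = 1 ✓
  u=0, v=0, w=0, x=1: formula gives 0, φ = 0 ✓
  u=0, v=0, w=1, x=0: formula gives 0, φ = 0 ✓
  u=0, v=0, w=1, x=1: formula gives 1, φ = 1 ✓
  … (the remaining 12 rows also agree.)
All 16 rows match — the expression computes φ exactly.

Yes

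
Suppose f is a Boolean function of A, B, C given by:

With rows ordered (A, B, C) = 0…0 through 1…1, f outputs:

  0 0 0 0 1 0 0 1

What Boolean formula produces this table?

f(A, B, C) = ((A and not B) and not C) or ((A and B) and C)

The 1-rows are (1,0,0), (1,1,1). Each contributes one minterm — A·¬B·¬C; A·B·C — and their disjunction is a sum-of-products form of f.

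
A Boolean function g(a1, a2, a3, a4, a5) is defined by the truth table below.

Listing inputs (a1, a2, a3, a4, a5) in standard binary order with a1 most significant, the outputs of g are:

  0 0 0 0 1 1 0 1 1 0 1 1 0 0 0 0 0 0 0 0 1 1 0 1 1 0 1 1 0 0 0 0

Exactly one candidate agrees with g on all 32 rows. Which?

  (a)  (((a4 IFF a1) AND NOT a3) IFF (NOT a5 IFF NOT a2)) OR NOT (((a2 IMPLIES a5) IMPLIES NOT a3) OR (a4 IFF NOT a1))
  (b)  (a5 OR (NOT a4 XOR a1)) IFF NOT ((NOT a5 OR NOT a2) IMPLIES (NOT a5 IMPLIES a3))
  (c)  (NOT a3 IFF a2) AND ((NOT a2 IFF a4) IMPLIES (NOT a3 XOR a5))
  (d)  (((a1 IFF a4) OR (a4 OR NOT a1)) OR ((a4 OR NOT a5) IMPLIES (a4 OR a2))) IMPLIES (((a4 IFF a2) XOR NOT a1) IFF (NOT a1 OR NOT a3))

c

(a): at (0,0,0,0,0) it gives 1, but g = 0 — eliminated.
(b): at (0,0,0,0,0) it gives 1, but g = 0 — eliminated.
(d): at (0,0,0,1,0) it gives 1, but g = 0 — eliminated.
Only (c) survives; checking it on all 32 rows confirms it matches g.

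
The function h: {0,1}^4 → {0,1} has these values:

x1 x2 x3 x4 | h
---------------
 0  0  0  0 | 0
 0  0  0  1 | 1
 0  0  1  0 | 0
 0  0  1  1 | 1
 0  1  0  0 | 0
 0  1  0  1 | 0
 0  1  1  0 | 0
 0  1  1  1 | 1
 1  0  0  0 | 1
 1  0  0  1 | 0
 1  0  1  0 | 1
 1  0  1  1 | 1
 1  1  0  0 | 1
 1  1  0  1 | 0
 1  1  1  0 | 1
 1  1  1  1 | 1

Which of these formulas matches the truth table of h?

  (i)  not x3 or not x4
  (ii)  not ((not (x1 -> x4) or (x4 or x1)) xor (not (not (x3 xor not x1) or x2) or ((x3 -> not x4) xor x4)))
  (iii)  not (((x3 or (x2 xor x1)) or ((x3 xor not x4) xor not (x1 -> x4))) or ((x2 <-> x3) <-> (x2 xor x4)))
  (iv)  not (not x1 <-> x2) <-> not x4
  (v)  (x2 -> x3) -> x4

(i): at (0,0,0,0) it gives 1, but h = 0 — eliminated.
(iii): at (0,0,0,1) it gives 0, but h = 1 — eliminated.
(iv): at (0,0,0,0) it gives 1, but h = 0 — eliminated.
(v): at (0,1,0,0) it gives 1, but h = 0 — eliminated.
Only (ii) survives; checking it on all 16 rows confirms it matches h.

ii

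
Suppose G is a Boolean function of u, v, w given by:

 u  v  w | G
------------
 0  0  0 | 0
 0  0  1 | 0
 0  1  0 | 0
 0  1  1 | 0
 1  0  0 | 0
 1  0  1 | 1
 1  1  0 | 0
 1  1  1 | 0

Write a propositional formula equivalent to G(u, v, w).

G(u, v, w) = (u and not v) and w

G is 1 on exactly one input, (1,0,1), whose minterm is u·¬v·w. So G is just that conjunction.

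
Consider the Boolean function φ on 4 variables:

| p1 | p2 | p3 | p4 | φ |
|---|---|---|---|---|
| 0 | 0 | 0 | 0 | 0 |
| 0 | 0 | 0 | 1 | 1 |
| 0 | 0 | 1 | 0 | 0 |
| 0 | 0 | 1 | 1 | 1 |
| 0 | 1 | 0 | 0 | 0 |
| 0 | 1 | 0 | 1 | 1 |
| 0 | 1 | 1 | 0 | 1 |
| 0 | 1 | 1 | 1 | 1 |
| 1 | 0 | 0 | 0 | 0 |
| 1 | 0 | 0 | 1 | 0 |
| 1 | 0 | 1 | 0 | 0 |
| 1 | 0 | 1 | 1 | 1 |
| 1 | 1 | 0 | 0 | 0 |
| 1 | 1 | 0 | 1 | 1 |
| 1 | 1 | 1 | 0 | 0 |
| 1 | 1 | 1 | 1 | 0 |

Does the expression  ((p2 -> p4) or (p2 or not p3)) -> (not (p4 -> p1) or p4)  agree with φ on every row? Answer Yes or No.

Check the formula against φ row by row:
  p1=0, p2=0, p3=0, p4=0: formula gives 0, φ = 0 ✓
  p1=0, p2=0, p3=0, p4=1: formula gives 1, φ = 1 ✓
  p1=0, p2=0, p3=1, p4=0: formula gives 0, φ = 0 ✓
  p1=0, p2=0, p3=1, p4=1: formula gives 1, φ = 1 ✓
  …
  p1=0, p2=1, p3=1, p4=0: formula gives 0, but φ = 1 ✗
Row (0,1,1,0) is a counterexample, so the formula is not equivalent to φ.

No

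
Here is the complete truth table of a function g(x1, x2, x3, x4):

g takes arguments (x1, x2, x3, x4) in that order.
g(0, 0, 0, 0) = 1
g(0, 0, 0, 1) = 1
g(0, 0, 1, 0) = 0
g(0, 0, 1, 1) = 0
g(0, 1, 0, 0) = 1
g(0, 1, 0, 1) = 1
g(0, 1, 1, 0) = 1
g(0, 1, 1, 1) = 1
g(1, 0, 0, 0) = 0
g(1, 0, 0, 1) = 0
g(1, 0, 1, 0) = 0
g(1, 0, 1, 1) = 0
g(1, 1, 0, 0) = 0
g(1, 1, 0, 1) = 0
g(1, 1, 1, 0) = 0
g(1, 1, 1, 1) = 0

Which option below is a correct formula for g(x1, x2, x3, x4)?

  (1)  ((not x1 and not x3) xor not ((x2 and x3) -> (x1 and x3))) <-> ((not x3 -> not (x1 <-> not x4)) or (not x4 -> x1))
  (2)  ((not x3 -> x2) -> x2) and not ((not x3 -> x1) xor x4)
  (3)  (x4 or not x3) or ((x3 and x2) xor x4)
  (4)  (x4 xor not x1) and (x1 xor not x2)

(2) fails at (0,0,0,1): the formula yields 0, g is 1.
(3) fails at (0,0,1,1): the formula yields 1, g is 0.
(4) fails at (0,0,0,1): the formula yields 0, g is 1.
Only (1) survives; checking it on all 16 rows confirms it matches g.

1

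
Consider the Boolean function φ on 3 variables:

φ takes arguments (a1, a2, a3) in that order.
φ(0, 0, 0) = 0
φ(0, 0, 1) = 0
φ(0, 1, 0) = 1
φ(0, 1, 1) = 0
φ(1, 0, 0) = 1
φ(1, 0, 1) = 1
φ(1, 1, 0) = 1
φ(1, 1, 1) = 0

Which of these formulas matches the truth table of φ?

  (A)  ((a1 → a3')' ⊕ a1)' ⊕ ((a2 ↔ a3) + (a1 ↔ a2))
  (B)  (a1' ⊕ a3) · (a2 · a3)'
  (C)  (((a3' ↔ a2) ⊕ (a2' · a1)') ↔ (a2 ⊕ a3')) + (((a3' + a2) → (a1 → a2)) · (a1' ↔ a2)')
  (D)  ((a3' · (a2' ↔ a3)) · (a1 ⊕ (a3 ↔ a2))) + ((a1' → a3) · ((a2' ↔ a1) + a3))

A

(B) disagrees with φ on (0,0,0) (formula → 1, table → 0); rule it out.
(C) disagrees with φ on (0,0,0) (formula → 1, table → 0); rule it out.
(D) disagrees with φ on (0,0,1) (formula → 1, table → 0); rule it out.
That leaves (A). Evaluating it on every row reproduces the table of φ exactly.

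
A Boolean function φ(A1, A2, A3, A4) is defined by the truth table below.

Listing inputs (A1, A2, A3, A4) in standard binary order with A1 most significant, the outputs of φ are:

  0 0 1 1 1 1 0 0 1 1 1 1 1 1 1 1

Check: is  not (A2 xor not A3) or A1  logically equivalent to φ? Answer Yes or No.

Evaluate not (A2 xor not A3) or A1 on each row and compare to φ:
  A1=0, A2=0, A3=0, A4=0: formula gives 0, φ = 0 ✓
  A1=0, A2=0, A3=0, A4=1: formula gives 0, φ = 0 ✓
  A1=0, A2=0, A3=1, A4=0: formula gives 1, φ = 1 ✓
  A1=0, A2=0, A3=1, A4=1: formula gives 1, φ = 1 ✓
  … (the remaining 12 rows also agree.)
No disagreement on any input; they are logically equivalent.

Yes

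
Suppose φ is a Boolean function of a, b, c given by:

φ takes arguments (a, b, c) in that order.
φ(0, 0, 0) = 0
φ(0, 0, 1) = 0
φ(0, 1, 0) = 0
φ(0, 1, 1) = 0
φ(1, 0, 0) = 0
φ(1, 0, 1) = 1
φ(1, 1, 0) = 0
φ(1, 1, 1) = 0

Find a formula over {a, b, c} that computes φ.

Only row (1,0,1) gives 1. That row's minterm a·¬b·c is φ directly.

φ(a, b, c) = (a ∧ ¬b) ∧ c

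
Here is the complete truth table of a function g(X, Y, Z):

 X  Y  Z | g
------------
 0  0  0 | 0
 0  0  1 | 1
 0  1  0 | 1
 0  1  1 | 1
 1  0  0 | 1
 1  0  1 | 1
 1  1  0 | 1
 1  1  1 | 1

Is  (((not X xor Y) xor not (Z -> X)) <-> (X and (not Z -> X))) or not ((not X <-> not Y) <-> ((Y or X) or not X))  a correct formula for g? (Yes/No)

Yes

Test each input against both g and the formula:
  X=0, Y=0, Z=0: formula gives 0, g = 0 ✓
  X=0, Y=0, Z=1: formula gives 1, g = 1 ✓
  X=0, Y=1, Z=0: formula gives 1, g = 1 ✓
  X=0, Y=1, Z=1: formula gives 1, g = 1 ✓
  X=1, Y=0, Z=0: formula gives 1, g = 1 ✓
  …and likewise for the remaining 3 rows.
Every row agrees, so the formula is equivalent.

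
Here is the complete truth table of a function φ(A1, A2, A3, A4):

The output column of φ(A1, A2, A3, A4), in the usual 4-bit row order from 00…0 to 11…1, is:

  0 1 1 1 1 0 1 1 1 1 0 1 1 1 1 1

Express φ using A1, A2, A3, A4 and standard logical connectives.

φ(A1, A2, A3, A4) = ¬(((((¬A1 ∧ ¬A2) ∧ ¬A3) ∧ ¬A4) ∨ (((¬A1 ∧ A2) ∧ ¬A3) ∧ A4)) ∨ (((A1 ∧ ¬A2) ∧ A3) ∧ ¬A4))

There are just 3 zero rows: (0,0,0,0), (0,1,0,1), (1,0,1,0). Their minterms are ¬A1·¬A2·¬A3·¬A4, ¬A1·A2·¬A3·A4, A1·¬A2·A3·¬A4; the OR of those covers precisely the 0-outputs, and negating it yields φ.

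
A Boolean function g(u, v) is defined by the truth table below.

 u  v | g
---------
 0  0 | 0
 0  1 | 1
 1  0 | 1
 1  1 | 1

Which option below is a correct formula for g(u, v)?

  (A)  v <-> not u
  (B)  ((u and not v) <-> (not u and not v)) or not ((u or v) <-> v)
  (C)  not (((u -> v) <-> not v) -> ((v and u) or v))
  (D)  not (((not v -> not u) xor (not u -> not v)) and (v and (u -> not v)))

(A): at (1,1) it gives 0, but g = 1 — eliminated.
(C): at (0,0) it gives 1, but g = 0 — eliminated.
(D): at (0,0) it gives 1, but g = 0 — eliminated.
That leaves (B). Evaluating it on every row reproduces the table of g exactly.

B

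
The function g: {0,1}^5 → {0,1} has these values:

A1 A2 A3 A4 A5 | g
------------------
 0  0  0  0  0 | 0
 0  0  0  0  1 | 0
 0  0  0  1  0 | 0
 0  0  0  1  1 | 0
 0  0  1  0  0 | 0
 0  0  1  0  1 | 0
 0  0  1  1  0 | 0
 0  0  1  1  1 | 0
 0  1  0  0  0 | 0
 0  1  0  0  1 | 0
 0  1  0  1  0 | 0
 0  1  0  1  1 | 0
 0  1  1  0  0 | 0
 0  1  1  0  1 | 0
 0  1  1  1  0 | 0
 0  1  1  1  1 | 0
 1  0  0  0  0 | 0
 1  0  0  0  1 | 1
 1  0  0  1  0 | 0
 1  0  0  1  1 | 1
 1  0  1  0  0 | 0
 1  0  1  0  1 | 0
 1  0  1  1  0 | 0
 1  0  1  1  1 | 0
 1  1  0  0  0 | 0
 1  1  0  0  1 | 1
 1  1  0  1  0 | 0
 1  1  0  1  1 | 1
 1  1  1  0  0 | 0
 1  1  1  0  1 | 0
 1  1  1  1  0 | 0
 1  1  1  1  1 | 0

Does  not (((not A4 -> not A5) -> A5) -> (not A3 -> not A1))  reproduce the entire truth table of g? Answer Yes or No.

Yes

Evaluate not (((not A4 -> not A5) -> A5) -> (not A3 -> not A1)) on each row and compare to g:
  A1=0, A2=0, A3=0, A4=0, A5=0: formula gives 0, g = 0 ✓
  A1=0, A2=0, A3=0, A4=0, A5=1: formula gives 0, g = 0 ✓
  A1=0, A2=0, A3=0, A4=1, A5=0: formula gives 0, g = 0 ✓
  A1=0, A2=0, A3=0, A4=1, A5=1: formula gives 0, g = 0 ✓
  …and likewise for the remaining 28 rows.
No disagreement on any input; they are logically equivalent.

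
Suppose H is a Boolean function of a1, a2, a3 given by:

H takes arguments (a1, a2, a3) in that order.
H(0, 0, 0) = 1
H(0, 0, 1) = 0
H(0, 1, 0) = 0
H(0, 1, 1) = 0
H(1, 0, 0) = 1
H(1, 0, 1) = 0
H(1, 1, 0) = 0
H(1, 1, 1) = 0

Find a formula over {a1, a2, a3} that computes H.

H(a1, a2, a3) = ((~a1 & ~a2) & ~a3) | ((a1 & ~a2) & ~a3)

Collect the rows where H=1 — (0,0,0), (1,0,0) — and write one minterm per row: ¬a1·¬a2·¬a3, a1·¬a2·¬a3. Their union (logical OR) reproduces the table exactly.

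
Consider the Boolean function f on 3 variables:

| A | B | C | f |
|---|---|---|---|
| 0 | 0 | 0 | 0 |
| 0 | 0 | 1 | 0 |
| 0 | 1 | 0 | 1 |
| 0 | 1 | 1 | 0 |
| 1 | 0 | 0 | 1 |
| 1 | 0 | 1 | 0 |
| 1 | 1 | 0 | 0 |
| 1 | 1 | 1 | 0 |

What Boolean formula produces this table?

f=1 on 2 inputs: (0,1,0), (1,0,0). Reading each as a conjunction of literals (¬A·B·¬C, A·¬B·¬C) and taking the OR gives the canonical DNF.

f(A, B, C) = ((¬A ∧ B) ∧ ¬C) ∨ ((A ∧ ¬B) ∧ ¬C)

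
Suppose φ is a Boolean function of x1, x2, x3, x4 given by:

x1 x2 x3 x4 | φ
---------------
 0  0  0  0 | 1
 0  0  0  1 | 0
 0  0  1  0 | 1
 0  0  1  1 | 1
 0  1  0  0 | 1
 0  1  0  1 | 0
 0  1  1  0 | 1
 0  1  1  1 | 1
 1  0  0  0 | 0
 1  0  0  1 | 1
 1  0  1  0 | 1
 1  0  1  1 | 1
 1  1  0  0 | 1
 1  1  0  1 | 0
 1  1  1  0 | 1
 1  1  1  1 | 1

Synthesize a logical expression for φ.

The 0-rows are (0,0,0,1), (0,1,0,1), (1,0,0,0), (1,1,0,1). Take each as a conjunction (¬x1·¬x2·¬x3·x4, ¬x1·x2·¬x3·x4, x1·¬x2·¬x3·¬x4, x1·x2·¬x3·x4), form their disjunction, and complement — that gives a formula that is 1 everywhere φ is.

φ(x1, x2, x3, x4) = ¬((((((¬x1 ∧ ¬x2) ∧ ¬x3) ∧ x4) ∨ (((¬x1 ∧ x2) ∧ ¬x3) ∧ x4)) ∨ (((x1 ∧ ¬x2) ∧ ¬x3) ∧ ¬x4)) ∨ (((x1 ∧ x2) ∧ ¬x3) ∧ x4))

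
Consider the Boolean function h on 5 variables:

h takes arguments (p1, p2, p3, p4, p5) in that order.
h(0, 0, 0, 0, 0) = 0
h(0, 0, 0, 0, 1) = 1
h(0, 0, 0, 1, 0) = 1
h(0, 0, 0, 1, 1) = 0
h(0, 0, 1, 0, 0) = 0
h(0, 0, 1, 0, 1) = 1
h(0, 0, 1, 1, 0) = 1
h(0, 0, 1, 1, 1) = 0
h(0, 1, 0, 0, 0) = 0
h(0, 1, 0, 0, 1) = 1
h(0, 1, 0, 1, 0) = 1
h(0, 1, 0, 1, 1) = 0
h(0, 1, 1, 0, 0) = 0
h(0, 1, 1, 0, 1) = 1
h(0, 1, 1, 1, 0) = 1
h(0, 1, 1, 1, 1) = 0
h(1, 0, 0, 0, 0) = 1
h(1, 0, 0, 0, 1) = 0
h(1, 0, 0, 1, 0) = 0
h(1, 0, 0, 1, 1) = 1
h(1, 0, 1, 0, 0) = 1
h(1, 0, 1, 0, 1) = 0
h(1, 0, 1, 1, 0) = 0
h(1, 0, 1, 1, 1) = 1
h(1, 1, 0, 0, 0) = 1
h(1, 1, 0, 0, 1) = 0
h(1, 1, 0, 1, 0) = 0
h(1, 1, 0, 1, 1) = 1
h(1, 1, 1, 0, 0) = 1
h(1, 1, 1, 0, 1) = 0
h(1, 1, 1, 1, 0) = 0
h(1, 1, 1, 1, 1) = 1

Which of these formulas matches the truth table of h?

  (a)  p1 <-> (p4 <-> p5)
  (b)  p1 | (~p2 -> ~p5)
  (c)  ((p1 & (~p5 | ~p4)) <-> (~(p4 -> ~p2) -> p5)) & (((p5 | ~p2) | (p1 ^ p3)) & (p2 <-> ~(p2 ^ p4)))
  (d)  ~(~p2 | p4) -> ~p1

(b) fails at (0,0,0,0,0): the formula yields 1, h is 0.
(c) fails at (0,0,0,0,1): the formula yields 0, h is 1.
(d) fails at (0,0,0,0,0): the formula yields 1, h is 0.
(a) is the remaining candidate, and it agrees with h on all 32 inputs.

a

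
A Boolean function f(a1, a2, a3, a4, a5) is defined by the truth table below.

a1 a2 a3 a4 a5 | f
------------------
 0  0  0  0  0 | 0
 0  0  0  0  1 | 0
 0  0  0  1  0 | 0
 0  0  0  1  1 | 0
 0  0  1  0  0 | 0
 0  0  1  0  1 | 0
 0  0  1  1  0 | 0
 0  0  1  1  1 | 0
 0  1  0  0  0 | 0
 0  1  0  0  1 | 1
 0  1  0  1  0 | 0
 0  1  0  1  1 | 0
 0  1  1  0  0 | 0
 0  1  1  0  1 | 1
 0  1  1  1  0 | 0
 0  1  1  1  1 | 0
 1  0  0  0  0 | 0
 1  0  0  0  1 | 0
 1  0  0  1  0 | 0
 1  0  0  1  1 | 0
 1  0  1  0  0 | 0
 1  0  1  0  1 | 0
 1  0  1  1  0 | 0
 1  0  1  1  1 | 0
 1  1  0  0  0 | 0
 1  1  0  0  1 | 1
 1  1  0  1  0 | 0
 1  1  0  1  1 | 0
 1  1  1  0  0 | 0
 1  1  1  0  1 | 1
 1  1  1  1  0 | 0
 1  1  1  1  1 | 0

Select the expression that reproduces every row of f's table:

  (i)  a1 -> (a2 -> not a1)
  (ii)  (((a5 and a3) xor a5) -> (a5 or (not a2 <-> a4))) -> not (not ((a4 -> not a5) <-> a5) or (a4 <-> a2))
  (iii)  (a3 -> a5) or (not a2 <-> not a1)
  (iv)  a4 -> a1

ii

(i) disagrees with f on (0,0,0,0,0) (formula → 1, table → 0); rule it out.
(iii) disagrees with f on (0,0,0,0,0) (formula → 1, table → 0); rule it out.
(iv) disagrees with f on (0,0,0,0,0) (formula → 1, table → 0); rule it out.
(ii) is the remaining candidate, and it agrees with f on all 32 inputs.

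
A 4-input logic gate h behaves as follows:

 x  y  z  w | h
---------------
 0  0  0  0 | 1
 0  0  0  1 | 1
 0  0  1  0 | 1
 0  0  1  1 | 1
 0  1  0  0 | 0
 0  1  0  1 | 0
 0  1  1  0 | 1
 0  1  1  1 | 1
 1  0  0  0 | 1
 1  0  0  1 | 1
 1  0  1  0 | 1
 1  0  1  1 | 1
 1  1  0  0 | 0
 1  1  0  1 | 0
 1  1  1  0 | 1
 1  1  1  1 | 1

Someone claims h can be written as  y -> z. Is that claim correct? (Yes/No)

Yes

Test each input against both h and the formula:
  x=0, y=0, z=0, w=0: formula gives 1, h = 1 ✓
  x=0, y=0, z=0, w=1: formula gives 1, h = 1 ✓
  x=0, y=0, z=1, w=0: formula gives 1, h = 1 ✓
  x=0, y=0, z=1, w=1: formula gives 1, h = 1 ✓
  …and likewise for the remaining 12 rows.
Every row agrees, so the formula is equivalent.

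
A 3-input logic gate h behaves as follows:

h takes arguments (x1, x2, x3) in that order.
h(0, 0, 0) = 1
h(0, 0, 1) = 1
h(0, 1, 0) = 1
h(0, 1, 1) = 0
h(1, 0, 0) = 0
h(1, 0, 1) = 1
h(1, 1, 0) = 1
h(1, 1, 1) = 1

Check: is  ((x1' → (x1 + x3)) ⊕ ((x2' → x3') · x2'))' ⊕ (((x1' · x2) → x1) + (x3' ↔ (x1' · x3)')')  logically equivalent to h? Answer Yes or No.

Evaluate ((x1' → (x1 + x3)) ⊕ ((x2' → x3') · x2'))' ⊕ (((x1' · x2) → x1) + (x3' ↔ (x1' · x3)')') on each row and compare to h:
  x1=0, x2=0, x3=0: formula gives 1, h = 1 ✓
  x1=0, x2=0, x3=1: formula gives 1, h = 1 ✓
  x1=0, x2=1, x3=0: formula gives 1, h = 1 ✓
  x1=0, x2=1, x3=1: formula gives 0, h = 0 ✓
  x1=1, x2=0, x3=0: formula gives 0, h = 0 ✓
  …and likewise for the remaining 3 rows.
Every row agrees, so the formula is equivalent.

Yes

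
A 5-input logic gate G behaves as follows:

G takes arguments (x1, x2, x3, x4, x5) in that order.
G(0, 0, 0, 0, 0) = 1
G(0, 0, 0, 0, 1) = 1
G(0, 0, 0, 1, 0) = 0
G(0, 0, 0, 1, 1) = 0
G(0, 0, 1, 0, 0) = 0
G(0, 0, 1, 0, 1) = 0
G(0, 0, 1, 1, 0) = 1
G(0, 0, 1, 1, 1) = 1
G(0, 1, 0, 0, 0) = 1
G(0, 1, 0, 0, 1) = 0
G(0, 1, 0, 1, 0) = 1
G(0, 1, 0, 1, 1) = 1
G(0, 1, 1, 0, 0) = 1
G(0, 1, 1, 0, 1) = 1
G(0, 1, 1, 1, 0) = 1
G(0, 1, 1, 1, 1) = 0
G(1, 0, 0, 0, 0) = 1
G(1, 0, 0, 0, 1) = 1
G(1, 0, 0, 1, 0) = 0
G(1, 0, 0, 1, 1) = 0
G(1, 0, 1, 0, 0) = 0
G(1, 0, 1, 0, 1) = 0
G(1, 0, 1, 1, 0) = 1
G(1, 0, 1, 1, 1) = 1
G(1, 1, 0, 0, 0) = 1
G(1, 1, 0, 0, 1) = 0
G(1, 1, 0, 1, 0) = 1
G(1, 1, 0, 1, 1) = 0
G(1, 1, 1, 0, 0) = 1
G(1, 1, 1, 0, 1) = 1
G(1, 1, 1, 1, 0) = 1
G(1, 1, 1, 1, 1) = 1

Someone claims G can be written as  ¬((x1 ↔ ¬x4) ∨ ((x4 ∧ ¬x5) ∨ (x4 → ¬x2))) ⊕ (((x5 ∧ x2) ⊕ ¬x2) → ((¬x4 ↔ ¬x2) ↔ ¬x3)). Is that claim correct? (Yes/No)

Yes

Test each input against both G and the formula:
  x1=0, x2=0, x3=0, x4=0, x5=0: formula gives 1, G = 1 ✓
  x1=0, x2=0, x3=0, x4=0, x5=1: formula gives 1, G = 1 ✓
  x1=0, x2=0, x3=0, x4=1, x5=0: formula gives 0, G = 0 ✓
  x1=0, x2=0, x3=0, x4=1, x5=1: formula gives 0, G = 0 ✓
  …and likewise for the remaining 28 rows.
All 32 rows match — the expression computes G exactly.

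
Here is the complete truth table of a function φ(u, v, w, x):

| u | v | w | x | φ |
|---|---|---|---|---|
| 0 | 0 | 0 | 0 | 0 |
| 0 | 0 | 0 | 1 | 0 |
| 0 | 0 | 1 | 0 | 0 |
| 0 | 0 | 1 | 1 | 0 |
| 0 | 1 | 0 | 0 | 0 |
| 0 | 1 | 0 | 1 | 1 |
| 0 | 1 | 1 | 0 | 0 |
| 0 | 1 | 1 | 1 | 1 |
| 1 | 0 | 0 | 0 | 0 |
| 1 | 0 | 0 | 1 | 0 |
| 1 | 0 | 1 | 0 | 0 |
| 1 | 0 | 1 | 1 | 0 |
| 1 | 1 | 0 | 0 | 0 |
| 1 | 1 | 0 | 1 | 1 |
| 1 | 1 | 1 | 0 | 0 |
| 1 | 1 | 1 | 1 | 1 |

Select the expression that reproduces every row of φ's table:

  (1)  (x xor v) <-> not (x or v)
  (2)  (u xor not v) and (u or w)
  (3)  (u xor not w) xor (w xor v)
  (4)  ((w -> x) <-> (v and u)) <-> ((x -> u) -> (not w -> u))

1

(2) fails at (0,0,1,0): the formula yields 1, φ is 0.
(3) fails at (0,0,0,0): the formula yields 1, φ is 0.
(4) fails at (0,0,0,0): the formula yields 1, φ is 0.
(1) is the remaining candidate, and it agrees with φ on all 16 inputs.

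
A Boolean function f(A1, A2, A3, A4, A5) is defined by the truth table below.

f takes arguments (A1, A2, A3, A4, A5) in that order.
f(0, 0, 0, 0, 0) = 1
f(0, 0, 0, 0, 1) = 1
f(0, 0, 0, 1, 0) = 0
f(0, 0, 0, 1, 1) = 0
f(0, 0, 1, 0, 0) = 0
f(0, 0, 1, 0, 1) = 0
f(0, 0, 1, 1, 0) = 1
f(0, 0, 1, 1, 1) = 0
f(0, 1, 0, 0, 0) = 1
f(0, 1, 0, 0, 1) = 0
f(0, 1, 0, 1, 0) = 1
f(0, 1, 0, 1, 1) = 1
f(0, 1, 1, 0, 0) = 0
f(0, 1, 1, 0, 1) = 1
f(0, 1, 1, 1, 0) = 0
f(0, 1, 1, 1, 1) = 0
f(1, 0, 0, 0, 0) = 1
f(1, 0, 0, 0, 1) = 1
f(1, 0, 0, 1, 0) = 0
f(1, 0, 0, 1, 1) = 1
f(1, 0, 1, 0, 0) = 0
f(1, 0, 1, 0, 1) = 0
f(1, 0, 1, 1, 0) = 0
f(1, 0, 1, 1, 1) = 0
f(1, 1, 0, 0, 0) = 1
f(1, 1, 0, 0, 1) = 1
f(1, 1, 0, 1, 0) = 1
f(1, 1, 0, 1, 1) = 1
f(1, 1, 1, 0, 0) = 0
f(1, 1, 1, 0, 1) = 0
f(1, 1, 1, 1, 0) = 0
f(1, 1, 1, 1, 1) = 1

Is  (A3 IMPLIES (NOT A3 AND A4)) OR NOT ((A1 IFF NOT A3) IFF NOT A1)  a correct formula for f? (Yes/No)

Check the formula against f row by row:
  A1=0, A2=0, A3=0, A4=0, A5=0: formula gives 1, f = 1 ✓
  A1=0, A2=0, A3=0, A4=0, A5=1: formula gives 1, f = 1 ✓
  A1=0, A2=0, A3=0, A4=1, A5=0: formula gives 1, but f = 0 ✗
A single disagreement suffices: at (0,0,0,1,0) they differ, so the formula does not compute f.

No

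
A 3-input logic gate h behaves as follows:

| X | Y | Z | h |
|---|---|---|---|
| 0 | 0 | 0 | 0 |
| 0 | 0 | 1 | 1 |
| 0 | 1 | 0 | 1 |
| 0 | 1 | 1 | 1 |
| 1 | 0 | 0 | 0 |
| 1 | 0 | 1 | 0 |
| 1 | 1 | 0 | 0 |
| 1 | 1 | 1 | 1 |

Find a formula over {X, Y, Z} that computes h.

Collect the rows where h=1 — (0,0,1), (0,1,0), (0,1,1), (1,1,1) — and write one minterm per row: ¬X·¬Y·Z, ¬X·Y·¬Z, ¬X·Y·Z, X·Y·Z. Their union (logical OR) reproduces the table exactly.

h(X, Y, Z) = ((((X' · Y') · Z) + ((X' · Y) · Z')) + ((X' · Y) · Z)) + ((X · Y) · Z)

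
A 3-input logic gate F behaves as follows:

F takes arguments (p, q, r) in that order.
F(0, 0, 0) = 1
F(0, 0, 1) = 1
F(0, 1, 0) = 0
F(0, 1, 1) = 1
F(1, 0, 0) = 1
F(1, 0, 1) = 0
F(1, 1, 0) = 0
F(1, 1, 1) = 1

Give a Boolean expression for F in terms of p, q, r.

F(p, q, r) = ((((p' · q) · r') + ((p · q') · r)) + ((p · q) · r'))'

The 0-rows are (0,1,0), (1,0,1), (1,1,0). Take each as a conjunction (¬p·q·¬r, p·¬q·r, p·q·¬r), form their disjunction, and complement — that gives a formula that is 1 everywhere F is.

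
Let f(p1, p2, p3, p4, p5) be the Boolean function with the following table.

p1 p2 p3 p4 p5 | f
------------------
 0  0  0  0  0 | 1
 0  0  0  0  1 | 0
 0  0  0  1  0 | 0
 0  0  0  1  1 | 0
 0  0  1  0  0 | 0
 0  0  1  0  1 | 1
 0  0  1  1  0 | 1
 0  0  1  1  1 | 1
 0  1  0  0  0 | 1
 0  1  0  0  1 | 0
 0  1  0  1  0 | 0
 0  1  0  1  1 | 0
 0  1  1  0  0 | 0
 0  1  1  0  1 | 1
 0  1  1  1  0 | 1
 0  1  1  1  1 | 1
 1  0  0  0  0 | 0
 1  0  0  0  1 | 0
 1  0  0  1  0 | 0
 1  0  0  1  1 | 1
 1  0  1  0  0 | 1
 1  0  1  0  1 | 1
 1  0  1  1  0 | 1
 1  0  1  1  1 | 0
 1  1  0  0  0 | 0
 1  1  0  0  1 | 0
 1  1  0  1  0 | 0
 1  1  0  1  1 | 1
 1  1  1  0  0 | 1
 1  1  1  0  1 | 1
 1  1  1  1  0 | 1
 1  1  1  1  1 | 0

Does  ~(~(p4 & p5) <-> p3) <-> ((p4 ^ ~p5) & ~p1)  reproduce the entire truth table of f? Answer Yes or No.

Evaluate ~(~(p4 & p5) <-> p3) <-> ((p4 ^ ~p5) & ~p1) on each row and compare to f:
  p1=0, p2=0, p3=0, p4=0, p5=0: formula gives 1, f = 1 ✓
  p1=0, p2=0, p3=0, p4=0, p5=1: formula gives 0, f = 0 ✓
  p1=0, p2=0, p3=0, p4=1, p5=0: formula gives 0, f = 0 ✓
  p1=0, p2=0, p3=0, p4=1, p5=1: formula gives 0, f = 0 ✓
  …and likewise for the remaining 28 rows.
All 32 rows match — the expression computes f exactly.

Yes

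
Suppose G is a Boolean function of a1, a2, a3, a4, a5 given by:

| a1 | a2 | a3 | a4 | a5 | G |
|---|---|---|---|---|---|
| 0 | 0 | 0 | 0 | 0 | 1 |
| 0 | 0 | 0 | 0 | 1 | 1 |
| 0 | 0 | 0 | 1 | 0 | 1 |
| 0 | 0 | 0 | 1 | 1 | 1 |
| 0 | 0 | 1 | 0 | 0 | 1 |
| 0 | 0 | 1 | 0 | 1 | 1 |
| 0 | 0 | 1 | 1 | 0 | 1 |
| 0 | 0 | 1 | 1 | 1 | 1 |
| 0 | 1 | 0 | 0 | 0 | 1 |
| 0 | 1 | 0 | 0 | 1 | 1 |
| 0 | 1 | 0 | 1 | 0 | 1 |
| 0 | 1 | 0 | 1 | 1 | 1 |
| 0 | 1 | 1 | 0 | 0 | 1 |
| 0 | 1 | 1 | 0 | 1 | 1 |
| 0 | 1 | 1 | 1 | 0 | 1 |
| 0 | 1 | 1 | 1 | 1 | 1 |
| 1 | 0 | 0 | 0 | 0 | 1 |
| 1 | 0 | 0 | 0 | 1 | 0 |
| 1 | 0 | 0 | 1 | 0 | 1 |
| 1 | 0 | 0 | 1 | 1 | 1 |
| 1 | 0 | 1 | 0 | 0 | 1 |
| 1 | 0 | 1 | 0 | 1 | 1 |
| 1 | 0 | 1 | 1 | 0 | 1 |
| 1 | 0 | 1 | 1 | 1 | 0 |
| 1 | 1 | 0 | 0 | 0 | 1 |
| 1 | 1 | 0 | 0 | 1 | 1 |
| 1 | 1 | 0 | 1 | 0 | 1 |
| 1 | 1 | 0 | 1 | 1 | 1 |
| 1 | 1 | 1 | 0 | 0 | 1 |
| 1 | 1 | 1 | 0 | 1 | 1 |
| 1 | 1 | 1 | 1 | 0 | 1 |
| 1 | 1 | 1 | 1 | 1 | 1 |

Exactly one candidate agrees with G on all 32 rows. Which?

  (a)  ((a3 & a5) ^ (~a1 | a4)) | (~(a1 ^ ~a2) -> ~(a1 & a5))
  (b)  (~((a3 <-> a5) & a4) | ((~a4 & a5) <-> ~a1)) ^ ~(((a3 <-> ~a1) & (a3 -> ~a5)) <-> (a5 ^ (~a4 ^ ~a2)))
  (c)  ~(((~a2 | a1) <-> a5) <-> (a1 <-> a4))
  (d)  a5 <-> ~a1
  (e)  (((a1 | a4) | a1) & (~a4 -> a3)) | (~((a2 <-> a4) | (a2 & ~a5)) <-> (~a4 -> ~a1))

a

(b): at (0,0,0,0,1) it gives 0, but G = 1 — eliminated.
(c): at (0,0,0,0,1) it gives 0, but G = 1 — eliminated.
(d): at (0,0,0,0,0) it gives 0, but G = 1 — eliminated.
(e): at (0,0,0,0,0) it gives 0, but G = 1 — eliminated.
(a) is the remaining candidate, and it agrees with G on all 32 inputs.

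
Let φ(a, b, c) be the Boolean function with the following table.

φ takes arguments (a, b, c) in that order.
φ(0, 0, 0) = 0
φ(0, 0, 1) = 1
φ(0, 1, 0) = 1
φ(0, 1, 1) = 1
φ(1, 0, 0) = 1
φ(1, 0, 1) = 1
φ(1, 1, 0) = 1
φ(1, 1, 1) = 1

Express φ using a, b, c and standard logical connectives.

φ(a, b, c) = ¬((¬a ∧ ¬b) ∧ ¬c)

φ is 0 on exactly one input, (0,0,0), whose minterm is ¬a·¬b·¬c. So φ is the negation of that single conjunction.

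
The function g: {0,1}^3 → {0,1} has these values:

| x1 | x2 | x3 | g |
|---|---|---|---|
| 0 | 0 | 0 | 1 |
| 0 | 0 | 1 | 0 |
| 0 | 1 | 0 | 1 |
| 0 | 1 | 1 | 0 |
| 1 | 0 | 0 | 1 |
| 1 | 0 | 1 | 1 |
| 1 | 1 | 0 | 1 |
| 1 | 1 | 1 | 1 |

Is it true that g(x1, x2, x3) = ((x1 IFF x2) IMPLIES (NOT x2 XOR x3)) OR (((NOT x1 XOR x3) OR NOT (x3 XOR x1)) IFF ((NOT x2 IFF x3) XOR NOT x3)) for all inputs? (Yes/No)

Check the formula against g row by row:
  x1=0, x2=0, x3=0: formula gives 1, g = 1 ✓
  x1=0, x2=0, x3=1: formula gives 0, g = 0 ✓
  x1=0, x2=1, x3=0: formula gives 1, g = 1 ✓
  x1=0, x2=1, x3=1: formula gives 1, but g = 0 ✗
Since they disagree at (0,1,1), the expression is not a correct formula for g.

No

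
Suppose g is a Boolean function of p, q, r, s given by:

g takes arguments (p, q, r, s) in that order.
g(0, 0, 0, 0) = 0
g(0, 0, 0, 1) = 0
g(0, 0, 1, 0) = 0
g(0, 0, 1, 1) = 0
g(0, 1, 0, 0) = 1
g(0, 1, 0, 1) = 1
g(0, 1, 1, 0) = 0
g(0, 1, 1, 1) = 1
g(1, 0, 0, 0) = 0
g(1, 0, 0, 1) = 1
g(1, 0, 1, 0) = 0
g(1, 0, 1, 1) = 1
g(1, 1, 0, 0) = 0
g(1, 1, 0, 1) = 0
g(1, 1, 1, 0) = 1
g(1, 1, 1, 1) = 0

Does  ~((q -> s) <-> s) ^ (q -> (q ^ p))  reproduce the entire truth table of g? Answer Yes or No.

No

Evaluate ~((q -> s) <-> s) ^ (q -> (q ^ p)) on each row and compare to g:
  p=0, q=0, r=0, s=0: formula gives 0, g = 0 ✓
  p=0, q=0, r=0, s=1: formula gives 1, but g = 0 ✗
A single disagreement suffices: at (0,0,0,1) they differ, so the formula does not compute g.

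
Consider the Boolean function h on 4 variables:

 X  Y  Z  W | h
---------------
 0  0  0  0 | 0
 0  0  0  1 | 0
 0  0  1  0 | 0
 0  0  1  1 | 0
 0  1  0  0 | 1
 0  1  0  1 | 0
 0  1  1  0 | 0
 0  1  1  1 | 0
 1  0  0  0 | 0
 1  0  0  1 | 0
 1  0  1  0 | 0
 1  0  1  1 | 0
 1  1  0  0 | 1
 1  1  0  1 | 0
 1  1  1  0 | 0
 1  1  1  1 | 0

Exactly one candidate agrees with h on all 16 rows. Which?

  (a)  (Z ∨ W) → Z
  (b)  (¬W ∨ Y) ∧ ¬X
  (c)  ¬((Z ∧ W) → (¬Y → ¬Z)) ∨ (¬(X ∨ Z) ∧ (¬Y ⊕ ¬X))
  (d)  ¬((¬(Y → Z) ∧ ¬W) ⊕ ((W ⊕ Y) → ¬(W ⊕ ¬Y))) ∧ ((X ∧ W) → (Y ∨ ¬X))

d

(a) disagrees with h on (0,0,0,0) (formula → 1, table → 0); rule it out.
(b) disagrees with h on (0,0,0,0) (formula → 1, table → 0); rule it out.
(c) disagrees with h on (0,0,1,1) (formula → 1, table → 0); rule it out.
(d) is the remaining candidate, and it agrees with h on all 16 inputs.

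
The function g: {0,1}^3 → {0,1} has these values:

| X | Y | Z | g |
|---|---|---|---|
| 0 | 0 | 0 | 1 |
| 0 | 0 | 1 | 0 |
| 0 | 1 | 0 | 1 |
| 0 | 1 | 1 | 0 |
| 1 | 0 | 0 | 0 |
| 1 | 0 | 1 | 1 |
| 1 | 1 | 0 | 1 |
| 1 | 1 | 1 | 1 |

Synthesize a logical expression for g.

The 0-rows are (0,0,1), (0,1,1), (1,0,0). Take each as a conjunction (¬X·¬Y·Z, ¬X·Y·Z, X·¬Y·¬Z), form their disjunction, and complement — that gives a formula that is 1 everywhere g is.

g(X, Y, Z) = ((((X' · Y') · Z) + ((X' · Y) · Z)) + ((X · Y') · Z'))'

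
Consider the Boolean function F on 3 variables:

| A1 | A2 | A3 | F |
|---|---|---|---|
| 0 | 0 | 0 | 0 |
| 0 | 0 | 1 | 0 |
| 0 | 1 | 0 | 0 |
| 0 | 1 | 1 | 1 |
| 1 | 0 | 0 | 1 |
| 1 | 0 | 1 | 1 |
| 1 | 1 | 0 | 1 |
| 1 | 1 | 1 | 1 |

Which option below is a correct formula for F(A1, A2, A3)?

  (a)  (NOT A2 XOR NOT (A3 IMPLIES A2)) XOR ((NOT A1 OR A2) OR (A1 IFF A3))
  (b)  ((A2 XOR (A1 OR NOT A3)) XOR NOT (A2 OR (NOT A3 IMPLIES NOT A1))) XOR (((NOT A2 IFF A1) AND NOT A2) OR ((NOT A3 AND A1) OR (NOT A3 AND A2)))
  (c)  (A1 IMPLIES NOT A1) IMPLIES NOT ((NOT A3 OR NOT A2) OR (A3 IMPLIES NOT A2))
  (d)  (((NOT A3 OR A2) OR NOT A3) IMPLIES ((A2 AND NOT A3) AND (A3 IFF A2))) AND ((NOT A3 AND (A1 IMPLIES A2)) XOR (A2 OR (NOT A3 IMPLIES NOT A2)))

c

(a) fails at (0,0,1): the formula yields 1, F is 0.
(b) fails at (0,0,0): the formula yields 1, F is 0.
(d) fails at (0,0,1): the formula yields 1, F is 0.
Only (c) survives; checking it on all 8 rows confirms it matches F.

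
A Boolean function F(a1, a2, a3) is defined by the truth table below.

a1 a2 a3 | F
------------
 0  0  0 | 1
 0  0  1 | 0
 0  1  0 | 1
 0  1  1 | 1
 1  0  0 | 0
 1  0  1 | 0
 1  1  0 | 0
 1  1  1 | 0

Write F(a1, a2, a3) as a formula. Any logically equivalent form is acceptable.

Collect the rows where F=1 — (0,0,0), (0,1,0), (0,1,1) — and write one minterm per row: ¬a1·¬a2·¬a3, ¬a1·a2·¬a3, ¬a1·a2·a3. Their union (logical OR) reproduces the table exactly.

F(a1, a2, a3) = (((a1' · a2') · a3') + ((a1' · a2) · a3')) + ((a1' · a2) · a3)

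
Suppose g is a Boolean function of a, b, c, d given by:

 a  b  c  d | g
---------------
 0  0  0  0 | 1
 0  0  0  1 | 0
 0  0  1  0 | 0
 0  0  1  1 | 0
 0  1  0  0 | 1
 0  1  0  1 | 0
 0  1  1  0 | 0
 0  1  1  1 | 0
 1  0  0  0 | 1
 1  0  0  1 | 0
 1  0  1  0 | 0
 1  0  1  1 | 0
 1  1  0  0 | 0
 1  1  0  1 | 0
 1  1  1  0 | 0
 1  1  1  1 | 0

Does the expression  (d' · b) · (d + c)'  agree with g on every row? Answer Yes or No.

Evaluate (d' · b) · (d + c)' on each row and compare to g:
  a=0, b=0, c=0, d=0: formula gives 0, but g = 1 ✗
A single disagreement suffices: at (0,0,0,0) they differ, so the formula does not compute g.

No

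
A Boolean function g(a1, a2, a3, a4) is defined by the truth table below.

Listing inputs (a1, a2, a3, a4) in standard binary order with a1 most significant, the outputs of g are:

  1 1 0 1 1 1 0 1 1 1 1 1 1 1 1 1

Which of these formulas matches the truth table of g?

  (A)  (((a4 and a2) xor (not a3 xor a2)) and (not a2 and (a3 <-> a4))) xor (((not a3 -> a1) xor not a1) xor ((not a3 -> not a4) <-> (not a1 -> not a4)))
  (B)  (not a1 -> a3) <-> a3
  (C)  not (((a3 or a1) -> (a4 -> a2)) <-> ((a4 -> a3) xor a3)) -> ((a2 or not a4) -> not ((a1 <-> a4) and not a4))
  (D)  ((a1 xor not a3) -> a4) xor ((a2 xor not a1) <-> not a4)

(A): at (0,0,0,1) it gives 0, but g = 1 — eliminated.
(B): at (0,0,1,0) it gives 1, but g = 0 — eliminated.
(D): at (0,1,0,0) it gives 0, but g = 1 — eliminated.
(C) is the remaining candidate, and it agrees with g on all 16 inputs.

C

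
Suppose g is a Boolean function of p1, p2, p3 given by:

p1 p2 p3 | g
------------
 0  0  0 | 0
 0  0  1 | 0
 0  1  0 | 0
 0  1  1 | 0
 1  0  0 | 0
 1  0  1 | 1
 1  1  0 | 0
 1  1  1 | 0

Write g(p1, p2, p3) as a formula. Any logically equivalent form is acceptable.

g is 1 on exactly one input, (1,0,1), whose minterm is p1·¬p2·p3. So g is just that conjunction.

g(p1, p2, p3) = (p1 & ~p2) & p3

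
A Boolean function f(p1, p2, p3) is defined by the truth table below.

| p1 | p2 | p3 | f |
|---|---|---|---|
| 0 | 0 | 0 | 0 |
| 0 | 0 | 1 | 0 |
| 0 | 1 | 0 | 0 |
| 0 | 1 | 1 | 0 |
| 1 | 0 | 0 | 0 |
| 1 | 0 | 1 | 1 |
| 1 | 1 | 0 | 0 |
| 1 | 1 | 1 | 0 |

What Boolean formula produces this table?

Only row (1,0,1) gives 1. That row's minterm p1·¬p2·p3 is f directly.

f(p1, p2, p3) = (p1 ∧ ¬p2) ∧ p3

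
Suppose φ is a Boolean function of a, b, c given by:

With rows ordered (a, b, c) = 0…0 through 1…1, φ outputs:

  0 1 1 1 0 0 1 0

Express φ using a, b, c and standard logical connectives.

φ(a, b, c) = ((((a' · b') · c) + ((a' · b) · c')) + ((a' · b) · c)) + ((a · b) · c')

The 1-rows are (0,0,1), (0,1,0), (0,1,1), (1,1,0). Each contributes one minterm — ¬a·¬b·c; ¬a·b·¬c; ¬a·b·c; a·b·¬c — and their disjunction is a sum-of-products form of φ.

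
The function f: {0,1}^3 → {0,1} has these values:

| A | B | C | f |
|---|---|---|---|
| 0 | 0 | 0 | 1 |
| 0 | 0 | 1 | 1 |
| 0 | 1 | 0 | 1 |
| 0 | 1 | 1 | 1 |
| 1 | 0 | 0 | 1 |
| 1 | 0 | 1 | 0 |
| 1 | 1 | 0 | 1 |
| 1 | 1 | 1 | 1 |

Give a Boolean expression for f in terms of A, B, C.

f(A, B, C) = ((A · B') · C)'

f is 0 on exactly one input, (1,0,1), whose minterm is A·¬B·C. So f is the negation of that single conjunction.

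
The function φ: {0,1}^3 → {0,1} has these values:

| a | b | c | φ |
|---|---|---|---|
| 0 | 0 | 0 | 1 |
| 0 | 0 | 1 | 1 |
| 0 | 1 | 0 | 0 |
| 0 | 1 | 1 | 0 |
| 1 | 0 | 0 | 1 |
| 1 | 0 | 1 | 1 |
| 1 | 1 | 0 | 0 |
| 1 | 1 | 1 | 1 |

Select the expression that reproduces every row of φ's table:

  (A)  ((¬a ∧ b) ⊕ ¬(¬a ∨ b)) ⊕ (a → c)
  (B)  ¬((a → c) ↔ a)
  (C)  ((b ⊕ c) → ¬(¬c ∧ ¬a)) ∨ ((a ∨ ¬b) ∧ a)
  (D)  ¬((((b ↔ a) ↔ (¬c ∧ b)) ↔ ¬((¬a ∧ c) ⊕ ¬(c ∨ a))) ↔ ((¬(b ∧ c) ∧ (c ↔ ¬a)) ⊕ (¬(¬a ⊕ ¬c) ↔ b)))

(A): at (1,0,1) it gives 0, but φ = 1 — eliminated.
(B): at (0,1,0) it gives 1, but φ = 0 — eliminated.
(C): at (0,1,1) it gives 1, but φ = 0 — eliminated.
That leaves (D). Evaluating it on every row reproduces the table of φ exactly.

D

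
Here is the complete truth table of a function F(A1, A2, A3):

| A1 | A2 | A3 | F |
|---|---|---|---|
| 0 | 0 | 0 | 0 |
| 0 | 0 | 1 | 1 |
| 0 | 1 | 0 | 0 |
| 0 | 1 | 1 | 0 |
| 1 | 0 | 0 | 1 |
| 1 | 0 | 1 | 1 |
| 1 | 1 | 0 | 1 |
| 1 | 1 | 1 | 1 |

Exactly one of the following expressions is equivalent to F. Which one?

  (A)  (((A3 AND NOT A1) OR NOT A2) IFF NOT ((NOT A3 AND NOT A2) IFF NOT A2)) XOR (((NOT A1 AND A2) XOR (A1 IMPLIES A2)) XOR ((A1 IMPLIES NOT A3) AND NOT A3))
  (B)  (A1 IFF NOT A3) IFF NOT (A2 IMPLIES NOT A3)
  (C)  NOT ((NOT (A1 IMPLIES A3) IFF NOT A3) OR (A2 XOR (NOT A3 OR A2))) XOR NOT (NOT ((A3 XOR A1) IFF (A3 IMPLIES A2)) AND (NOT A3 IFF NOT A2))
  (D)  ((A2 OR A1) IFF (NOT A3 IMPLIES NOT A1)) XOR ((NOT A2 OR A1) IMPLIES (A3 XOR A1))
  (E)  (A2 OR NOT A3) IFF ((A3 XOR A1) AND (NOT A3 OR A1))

(A): at (0,0,1) it gives 0, but F = 1 — eliminated.
(B): at (0,0,0) it gives 1, but F = 0 — eliminated.
(C): at (0,1,1) it gives 1, but F = 0 — eliminated.
(E): at (1,1,1) it gives 0, but F = 1 — eliminated.
Only (D) survives; checking it on all 8 rows confirms it matches F.

D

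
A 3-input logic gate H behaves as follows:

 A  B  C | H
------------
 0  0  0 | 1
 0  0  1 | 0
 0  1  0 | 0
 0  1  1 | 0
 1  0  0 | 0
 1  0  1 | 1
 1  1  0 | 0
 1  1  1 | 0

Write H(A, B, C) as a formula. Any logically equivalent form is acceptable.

H(A, B, C) = ((not A and not B) and not C) or ((A and not B) and C)

H=1 on 2 inputs: (0,0,0), (1,0,1). Reading each as a conjunction of literals (¬A·¬B·¬C, A·¬B·C) and taking the OR gives the canonical DNF.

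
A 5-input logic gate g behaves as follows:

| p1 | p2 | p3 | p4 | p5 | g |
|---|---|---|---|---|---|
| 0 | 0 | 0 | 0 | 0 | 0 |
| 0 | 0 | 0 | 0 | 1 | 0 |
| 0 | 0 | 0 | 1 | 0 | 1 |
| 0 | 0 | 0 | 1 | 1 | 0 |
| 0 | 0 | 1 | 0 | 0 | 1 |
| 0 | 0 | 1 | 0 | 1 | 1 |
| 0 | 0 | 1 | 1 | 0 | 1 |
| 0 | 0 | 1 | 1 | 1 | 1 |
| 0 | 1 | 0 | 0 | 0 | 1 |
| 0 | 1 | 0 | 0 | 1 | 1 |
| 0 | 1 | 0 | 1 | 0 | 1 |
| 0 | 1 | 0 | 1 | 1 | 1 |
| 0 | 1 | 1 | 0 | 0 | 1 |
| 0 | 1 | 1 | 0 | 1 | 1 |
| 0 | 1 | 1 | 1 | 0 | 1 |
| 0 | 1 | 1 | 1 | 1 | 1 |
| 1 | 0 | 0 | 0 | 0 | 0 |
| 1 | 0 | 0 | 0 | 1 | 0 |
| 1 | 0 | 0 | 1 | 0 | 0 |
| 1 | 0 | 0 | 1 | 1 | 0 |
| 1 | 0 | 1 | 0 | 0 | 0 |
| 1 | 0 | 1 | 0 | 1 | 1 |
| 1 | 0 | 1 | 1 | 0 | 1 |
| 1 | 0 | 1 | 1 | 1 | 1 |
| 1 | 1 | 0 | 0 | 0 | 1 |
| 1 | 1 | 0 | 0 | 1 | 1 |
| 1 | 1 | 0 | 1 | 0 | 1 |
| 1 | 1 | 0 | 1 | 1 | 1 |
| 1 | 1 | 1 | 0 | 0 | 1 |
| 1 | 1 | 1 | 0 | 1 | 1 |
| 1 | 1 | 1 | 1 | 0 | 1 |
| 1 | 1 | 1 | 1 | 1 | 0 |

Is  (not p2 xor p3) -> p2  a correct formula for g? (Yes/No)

No

Test each input against both g and the formula:
  p1=0, p2=0, p3=0, p4=0, p5=0: formula gives 0, g = 0 ✓
  p1=0, p2=0, p3=0, p4=0, p5=1: formula gives 0, g = 0 ✓
  p1=0, p2=0, p3=0, p4=1, p5=0: formula gives 0, but g = 1 ✗
Since they disagree at (0,0,0,1,0), the expression is not a correct formula for g.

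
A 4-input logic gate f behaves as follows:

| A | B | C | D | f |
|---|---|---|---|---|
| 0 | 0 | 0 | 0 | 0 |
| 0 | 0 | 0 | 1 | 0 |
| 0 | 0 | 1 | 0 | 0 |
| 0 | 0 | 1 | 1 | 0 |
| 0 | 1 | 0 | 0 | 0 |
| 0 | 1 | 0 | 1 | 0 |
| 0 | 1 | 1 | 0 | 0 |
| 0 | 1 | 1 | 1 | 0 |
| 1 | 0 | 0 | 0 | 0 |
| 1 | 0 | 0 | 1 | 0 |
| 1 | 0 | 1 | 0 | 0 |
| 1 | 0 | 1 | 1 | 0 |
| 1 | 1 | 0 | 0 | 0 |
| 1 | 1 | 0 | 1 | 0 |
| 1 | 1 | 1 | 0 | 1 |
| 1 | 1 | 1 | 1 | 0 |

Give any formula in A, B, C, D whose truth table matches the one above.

f(A, B, C, D) = ((A · B) · C) · D'

Only row (1,1,1,0) gives 1. That row's minterm A·B·C·¬D is f directly.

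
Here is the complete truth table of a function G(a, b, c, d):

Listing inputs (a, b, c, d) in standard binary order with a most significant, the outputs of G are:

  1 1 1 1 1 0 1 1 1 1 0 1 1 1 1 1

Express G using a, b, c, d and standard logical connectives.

G(a, b, c, d) = not ((((not a and b) and not c) and d) or (((a and not b) and c) and not d))

G is 0 on only 2 rows — (0,1,0,1), (1,0,1,0). Writing each as a minterm (¬a·b·¬c·d, a·¬b·c·¬d) and OR-ing them characterizes exactly where G=0, so G is the negation of that disjunction.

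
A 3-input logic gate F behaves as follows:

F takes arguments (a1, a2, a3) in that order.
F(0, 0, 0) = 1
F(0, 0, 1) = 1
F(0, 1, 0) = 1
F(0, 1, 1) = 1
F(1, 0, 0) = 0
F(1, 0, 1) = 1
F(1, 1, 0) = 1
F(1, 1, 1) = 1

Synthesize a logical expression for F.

F(a1, a2, a3) = not ((a1 and not a2) and not a3)

Only row (1,0,0) gives 0. So F is 1 everywhere except there — the complement of the minterm a1·¬a2·¬a3.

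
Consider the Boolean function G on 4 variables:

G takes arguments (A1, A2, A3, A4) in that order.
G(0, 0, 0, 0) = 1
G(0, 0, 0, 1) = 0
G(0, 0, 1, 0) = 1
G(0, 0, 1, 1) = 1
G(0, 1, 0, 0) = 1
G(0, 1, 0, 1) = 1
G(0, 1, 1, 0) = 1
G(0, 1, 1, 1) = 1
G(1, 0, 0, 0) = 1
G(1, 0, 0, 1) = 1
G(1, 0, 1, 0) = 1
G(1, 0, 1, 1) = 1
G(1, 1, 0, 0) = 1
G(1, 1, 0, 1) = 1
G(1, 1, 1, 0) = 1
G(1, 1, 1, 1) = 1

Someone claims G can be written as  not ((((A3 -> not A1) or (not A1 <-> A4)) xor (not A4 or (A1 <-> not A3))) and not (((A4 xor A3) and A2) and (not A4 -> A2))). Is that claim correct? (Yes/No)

Evaluate not ((((A3 -> not A1) or (not A1 <-> A4)) xor (not A4 or (A1 <-> not A3))) and not (((A4 xor A3) and A2) and (not A4 -> A2))) on each row and compare to G:
  A1=0, A2=0, A3=0, A4=0: formula gives 1, G = 1 ✓
  A1=0, A2=0, A3=0, A4=1: formula gives 0, G = 0 ✓
  A1=0, A2=0, A3=1, A4=0: formula gives 1, G = 1 ✓
  A1=0, A2=0, A3=1, A4=1: formula gives 1, G = 1 ✓
  … (the remaining 12 rows also agree.)
All 16 rows match — the expression computes G exactly.

Yes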